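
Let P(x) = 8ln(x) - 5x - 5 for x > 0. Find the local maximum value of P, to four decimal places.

-9.2400

P'(x) = 8/x − 5 = 0 gives x = 8/5.
P''(x) = -8/x², which is negative for x > 0, so this is a local maximum.
P(8/5) = 8·ln(8/5) - 8 - 5 ≈ -9.2400.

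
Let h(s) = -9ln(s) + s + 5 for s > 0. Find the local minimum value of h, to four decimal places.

-5.7750

h'(s) = -9/s + 1 = 0 gives s = 9.
h''(s) = 9/s², which is positive for s > 0, so this is a local minimum.
h(9) = -9·ln(9) + 9 + 5 ≈ -5.7750.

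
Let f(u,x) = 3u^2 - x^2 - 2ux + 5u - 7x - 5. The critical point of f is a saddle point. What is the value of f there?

-7/4

∂f/∂u = 6u - 2x + 5 = 0 and ∂f/∂x = -2u - 2x - 7 = 0, so (u, x) = (-3/2, -2).
The Hessian has f_{uu} = 6, f_{xx} = -2, f_{ux} = -2, giving D = -16 < 0, so the point is a saddle point.
f(-3/2, -2) = -7/4.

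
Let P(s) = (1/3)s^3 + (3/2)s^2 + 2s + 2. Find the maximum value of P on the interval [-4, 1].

P'(s) = s^2 + 3s + 2, which vanishes at s = -2 and s = -1.
Evaluating at the critical points and endpoints: P(-4) = -10/3; P(-2) = 4/3; P(-1) = 7/6; P(1) = 35/6.
Hence the absolute maximum is 35/6 at s = 1.

35/6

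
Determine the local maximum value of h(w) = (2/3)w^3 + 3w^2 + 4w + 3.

5/3

Critical points: h'(w) = 2w^2 + 6w + 4 vanishes at w = -2, -1.
Second-derivative test with h''(w) = 4w + 6: h''(-2) = -2 < 0 ⇒ local maximum; h''(-1) = 2 > 0 ⇒ local minimum.
So the local maximum value is h(-2) = 5/3.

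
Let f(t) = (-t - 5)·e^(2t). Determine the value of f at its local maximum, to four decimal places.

By the product rule, f'(t) = (-2t - 11)·e^(2t). Since e^(2t) > 0, the only critical point is t = -11/2.
f''(-11/2) has the same sign as -2 < 0, so this is a local maximum.
f(-11/2) = (1/2)·e^(-11) ≈ 0.0000.

0.0000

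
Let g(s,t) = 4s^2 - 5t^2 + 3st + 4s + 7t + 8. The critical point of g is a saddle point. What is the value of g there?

744/89

∂g/∂s = 8s + 3t + 4 = 0 and ∂g/∂t = 3s - 10t + 7 = 0, so (s, t) = (-61/89, 44/89).
The Hessian has g_{ss} = 8, g_{tt} = -10, g_{st} = 3, giving D = -89 < 0, so the point is a saddle point.
g(-61/89, 44/89) = 744/89.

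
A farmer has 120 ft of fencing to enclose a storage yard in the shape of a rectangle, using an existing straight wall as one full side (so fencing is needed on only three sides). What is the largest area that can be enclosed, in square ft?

Let the sides perpendicular to the wall have length x and the parallel side y, so 2x + y = 120 and the area is A = xy = x(120 − 2x).
A'(x) = 120 − 4x = 0 gives x = 30, and A''(x) = −4 < 0 confirms a maximum.
Then y = 120 − 2·30 = 60 and A = 1800.

1800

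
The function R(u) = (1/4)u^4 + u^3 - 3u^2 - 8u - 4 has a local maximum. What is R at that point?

1/4

R'(u) = u^3 + 3u^2 - 6u - 8. Setting R'(u) = 0 gives u ∈ {-4, -1, 2}.
Second-derivative test with R''(u) = 3u^2 + 6u - 6: R''(-4) = 18 > 0 ⇒ local minimum; R''(-1) = -9 < 0 ⇒ local maximum; R''(2) = 18 > 0 ⇒ local minimum.
Thus R has its local maximum at u = -1, with value 1/4.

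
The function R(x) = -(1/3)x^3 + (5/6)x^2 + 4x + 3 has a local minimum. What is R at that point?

R'(x) = -x^2 + (5/3)x + 4 = 0 at x = -4/3, 3.
Since R''(x) = -2x + 5/3, we get R''(-4/3) = 13/3 > 0 ⇒ local minimum; R''(3) = -13/3 < 0 ⇒ local maximum.
Thus R has its local minimum at x = -4/3, with value -5/81.

-5/81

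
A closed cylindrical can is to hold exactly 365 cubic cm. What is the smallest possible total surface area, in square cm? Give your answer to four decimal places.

With radius r and height h, πr²h = 365 so h = 365/(πr²), and S(r) = 2πr² + 2πrh = 2πr² + 2·365/r.
S'(r) = 4πr − 2·365/r² = 0 ⇒ r³ = 365/(2π), so r ≈ 3.8729 and h = 2r ≈ 7.7458.
S''(r) = 4π + 4·365/r³ > 0, so this is the minimum; S ≈ 282.7330.

282.7330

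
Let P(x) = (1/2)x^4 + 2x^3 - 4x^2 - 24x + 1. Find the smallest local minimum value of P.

-39

Critical points: P'(x) = 2x^3 + 6x^2 - 8x - 24 vanishes at x = -3, -2, 2.
Since P''(x) = 6x^2 + 12x - 8, we get P''(-3) = 10 > 0 ⇒ local minimum; P''(-2) = -8 < 0 ⇒ local maximum; P''(2) = 40 > 0 ⇒ local minimum.
Thus P has its smallest local minimum at x = 2, with value -39.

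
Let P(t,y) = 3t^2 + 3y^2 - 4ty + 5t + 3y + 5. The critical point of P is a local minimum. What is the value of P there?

-31/10

∂P/∂t = 6t - 4y + 5 = 0 and ∂P/∂y = -4t + 6y + 3 = 0, so (t, y) = (-21/10, -19/10).
The Hessian has P_{tt} = 6, P_{yy} = 6, P_{ty} = -4, giving D = 20 > 0 with P_{tt} > 0, so the point is a local minimum.
P(-21/10, -19/10) = -31/10.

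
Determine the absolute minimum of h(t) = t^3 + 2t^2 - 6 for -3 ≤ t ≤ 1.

-15

Differentiating, h'(t) = 3t^2 + 4t; which vanishes at t = -4/3 and t = 0.
Evaluating at the critical points and endpoints: h(-3) = -15; h(-4/3) = -130/27; h(0) = -6; h(1) = -3.
So the minimum is h(-3) = -15.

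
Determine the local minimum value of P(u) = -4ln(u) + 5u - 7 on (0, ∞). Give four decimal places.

P'(u) = -4/u + 5 = 0 gives u = 4/5.
P''(u) = 4/u², which is positive for u > 0, so this is a local minimum.
P(4/5) = -4·ln(4/5) + 4 - 7 ≈ -2.1074.

-2.1074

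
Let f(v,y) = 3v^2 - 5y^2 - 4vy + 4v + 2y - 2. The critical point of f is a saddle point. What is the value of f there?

-47/19

∂f/∂v = 6v - 4y + 4 = 0 and ∂f/∂y = -4v - 10y + 2 = 0, so (v, y) = (-8/19, 7/19).
The Hessian has f_{vv} = 6, f_{yy} = -10, f_{vy} = -4, giving D = -76 < 0, so the point is a saddle point.
f(-8/19, 7/19) = -47/19.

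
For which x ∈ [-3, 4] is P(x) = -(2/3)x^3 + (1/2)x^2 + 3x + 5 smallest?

P'(x) = -2x^2 + x + 3, which vanishes at x = -1 and x = 3/2.
Candidates: P(-3) = 37/2; P(-1) = 19/6; P(3/2) = 67/8; P(4) = -53/3.
The minimum over the interval is -53/3, attained at x = 4.

4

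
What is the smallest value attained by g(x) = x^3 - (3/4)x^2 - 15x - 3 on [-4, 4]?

Differentiating, g'(x) = 3x^2 - (3/2)x - 15; which vanishes at x = -2 and x = 5/2.
Evaluating at the critical points and endpoints: g(-4) = -19, g(-2) = 16, g(5/2) = -473/16, g(4) = -11.
Hence the absolute minimum is -473/16 at x = 5/2.

-473/16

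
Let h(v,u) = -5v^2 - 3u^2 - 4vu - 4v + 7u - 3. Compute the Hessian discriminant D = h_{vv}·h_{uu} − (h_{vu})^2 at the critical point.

∂h/∂v = -10v - 4u - 4 = 0 and ∂h/∂u = -4v - 6u + 7 = 0, so (v, u) = (-13/11, 43/22).
The Hessian has h_{vv} = -10, h_{uu} = -6, h_{vu} = -4, giving D = 44 > 0 with h_{vv} < 0, so the point is a local maximum.
D = (-10)·(-6) − (-4)^2 = 44.

44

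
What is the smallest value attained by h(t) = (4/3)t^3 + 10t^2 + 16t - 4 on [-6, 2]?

Differentiating, h'(t) = 4t^2 + 20t + 16; which vanishes at t = -4 and t = -1.
Compare values at every candidate in [-6, 2]: h(-6) = -28, h(-4) = 20/3, h(-1) = -34/3, h(2) = 236/3.
The minimum over the interval is -28, attained at t = -6.

-28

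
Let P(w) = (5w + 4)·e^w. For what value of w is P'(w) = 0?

-9/5

By the product rule, P'(w) = (5w + 9)·e^w. Since e^w > 0, the only critical point is w = -9/5.
P''(-9/5) has the same sign as 5 > 0, so this is a local minimum.
P(-9/5) = (-5)·e^(-9/5) ≈ -0.8265.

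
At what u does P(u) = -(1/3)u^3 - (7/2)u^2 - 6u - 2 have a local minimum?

-6

Critical points: P'(u) = -u^2 - 7u - 6 vanishes at u = -6, -1.
Second-derivative test with P''(u) = -2u - 7: P''(-6) = 5 > 0 ⇒ local minimum; P''(-1) = -5 < 0 ⇒ local maximum.
The local minimum is P(-6) = -20.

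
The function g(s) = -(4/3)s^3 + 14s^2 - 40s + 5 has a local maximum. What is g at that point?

g'(s) = -4s^2 + 28s - 40 = 0 at s = 2, 5.
Since g''(s) = -8s + 28, we get g''(2) = 12 > 0 ⇒ local minimum; g''(5) = -12 < 0 ⇒ local maximum.
So the local maximum value is g(5) = -35/3.

-35/3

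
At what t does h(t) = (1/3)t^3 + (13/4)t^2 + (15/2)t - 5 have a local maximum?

-5

Critical points: h'(t) = t^2 + (13/2)t + 15/2 vanishes at t = -5, -3/2.
Second-derivative test with h''(t) = 2t + 13/2: h''(-5) = -7/2 < 0 ⇒ local maximum; h''(-3/2) = 7/2 > 0 ⇒ local minimum.
So the local maximum value is h(-5) = -35/12.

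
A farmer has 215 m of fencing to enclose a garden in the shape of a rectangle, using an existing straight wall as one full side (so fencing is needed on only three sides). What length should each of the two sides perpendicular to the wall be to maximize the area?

Let the sides perpendicular to the wall have length x and the parallel side y, so 2x + y = 215 and the area is A = xy = x(215 − 2x).
A'(x) = 215 − 4x = 0 gives x = 215/4, and A''(x) = −4 < 0 confirms a maximum.
Then y = 215 − 2·215/4 = 215/2 and A = 46225/8.

215/4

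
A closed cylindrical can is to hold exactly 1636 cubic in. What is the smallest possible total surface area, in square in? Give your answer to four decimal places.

768.6054

With radius r and height h, πr²h = 1636 so h = 1636/(πr²), and S(r) = 2πr² + 2πrh = 2πr² + 2·1636/r.
S'(r) = 4πr − 2·1636/r² = 0 ⇒ r³ = 1636/(2π), so r ≈ 6.3856 and h = 2r ≈ 12.7712.
S''(r) = 4π + 4·1636/r³ > 0, so this is the minimum; S ≈ 768.6054.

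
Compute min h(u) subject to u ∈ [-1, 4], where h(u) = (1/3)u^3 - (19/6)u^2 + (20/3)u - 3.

-79/6

The derivative is u^2 - (19/3)u + 20/3, whose only zero in [-1, 4] is u = 4/3.
Candidates: h(-1) = -79/6, h(4/3) = 85/81, h(4) = -17/3.
Hence the absolute minimum is -79/6 at u = -1.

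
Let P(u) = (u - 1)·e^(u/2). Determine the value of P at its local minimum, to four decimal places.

By the product rule, P'(u) = ((1/2)u + 1/2)·e^(u/2). Since e^(u/2) > 0, the only critical point is u = -1.
P''(-1) has the same sign as 1/2 > 0, so this is a local minimum.
P(-1) = (-2)·e^(-1/2) ≈ -1.2131.

-1.2131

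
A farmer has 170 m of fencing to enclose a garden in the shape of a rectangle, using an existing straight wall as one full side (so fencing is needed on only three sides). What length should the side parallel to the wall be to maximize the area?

85

Let the sides perpendicular to the wall have length x and the parallel side y, so 2x + y = 170 and the area is A = xy = x(170 − 2x).
A'(x) = 170 − 4x = 0 gives x = 85/2, and A''(x) = −4 < 0 confirms a maximum.
Then y = 170 − 2·85/2 = 85 and A = 7225/2.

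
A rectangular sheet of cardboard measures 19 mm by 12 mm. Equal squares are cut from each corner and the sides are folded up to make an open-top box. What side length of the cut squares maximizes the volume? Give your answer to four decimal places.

2.3928

With cut size x, the volume is V(x) = x(19 − 2x)(12 − 2x) for 0 < x < 6.
V'(x) = 12x^2 − 124x + 228. Setting V'(x) = 0 gives x ≈ 2.3928 (the root in (0, 6)).
V''(x) = 24x − 124 is negative there, so this is the maximum; V ≈ 245.3777.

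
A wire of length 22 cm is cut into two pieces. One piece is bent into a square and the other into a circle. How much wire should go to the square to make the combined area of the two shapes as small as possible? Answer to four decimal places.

12.3222

Let x be the length used for the square. Square side x/4; circle radius (22−x)/(2π).
A(x) = (x/4)² + π·((22−x)/(2π))² = x²/16 + (22−x)²/(4π) for 0 ≤ x ≤ 22. A'(x) = x/8 − (22−x)/(2π) = 0 gives x = 4·22/(π+4) ≈ 12.3222.
A'' = 1/8 + 1/(2π) > 0, so this gives the minimum combined area; x ≈ 12.3222 cm to the square.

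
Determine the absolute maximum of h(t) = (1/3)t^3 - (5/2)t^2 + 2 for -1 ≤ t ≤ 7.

h'(t) = t^2 - 5t, which vanishes at t = 0 and t = 5.
Candidates: h(-1) = -5/6, h(0) = 2, h(5) = -113/6, h(7) = -37/6.
Hence the absolute maximum is 2 at t = 0.

2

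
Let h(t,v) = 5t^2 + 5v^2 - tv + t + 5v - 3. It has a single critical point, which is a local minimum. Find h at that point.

-48/11

∂h/∂t = 10t - v + 1 = 0 and ∂h/∂v = -t + 10v + 5 = 0, so (t, v) = (-5/33, -17/33).
The Hessian has h_{tt} = 10, h_{vv} = 10, h_{tv} = -1, giving D = 99 > 0 with h_{tt} > 0, so the point is a local minimum.
h(-5/33, -17/33) = -48/11.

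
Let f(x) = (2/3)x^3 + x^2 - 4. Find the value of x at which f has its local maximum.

Critical points: f'(x) = 2x^2 + 2x vanishes at x = -1, 0.
Since f''(x) = 4x + 2, we get f''(-1) = -2 < 0 ⇒ local maximum; f''(0) = 2 > 0 ⇒ local minimum.
Thus f has its local maximum at x = -1, with value -11/3.

-1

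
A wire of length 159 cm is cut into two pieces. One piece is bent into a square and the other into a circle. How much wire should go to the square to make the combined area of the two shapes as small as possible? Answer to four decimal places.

89.0558

Let x be the length used for the square. Square side x/4; circle radius (159−x)/(2π).
A(x) = (x/4)² + π·((159−x)/(2π))² = x²/16 + (159−x)²/(4π) for 0 ≤ x ≤ 159. A'(x) = x/8 − (159−x)/(2π) = 0 gives x = 4·159/(π+4) ≈ 89.0558.
A'' = 1/8 + 1/(2π) > 0, so this gives the minimum combined area; x ≈ 89.0558 cm to the square.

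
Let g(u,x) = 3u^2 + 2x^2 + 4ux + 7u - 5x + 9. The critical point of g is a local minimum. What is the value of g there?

∂g/∂u = 6u + 4x + 7 = 0 and ∂g/∂x = 4u + 4x - 5 = 0, so (u, x) = (-6, 29/4).
The Hessian has g_{uu} = 6, g_{xx} = 4, g_{ux} = 4, giving D = 8 > 0 with g_{uu} > 0, so the point is a local minimum.
g(-6, 29/4) = -241/8.

-241/8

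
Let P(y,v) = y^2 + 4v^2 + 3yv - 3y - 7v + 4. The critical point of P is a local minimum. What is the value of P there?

6/7

∂P/∂y = 2y + 3v - 3 = 0 and ∂P/∂v = 3y + 8v - 7 = 0, so (y, v) = (3/7, 5/7).
The Hessian has P_{yy} = 2, P_{vv} = 8, P_{yv} = 3, giving D = 7 > 0 with P_{yy} > 0, so the point is a local minimum.
P(3/7, 5/7) = 6/7.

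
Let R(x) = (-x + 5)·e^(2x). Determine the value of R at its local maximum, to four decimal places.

Differentiating with the product rule gives R'(x) = (-2x + 9)·e^(2x). Since e^(2x) > 0, the only critical point is x = 9/2.
R''(9/2) has the same sign as -2 < 0, so this is a local maximum.
R(9/2) = (1/2)·e^(9) ≈ 4051.5420.

4051.5420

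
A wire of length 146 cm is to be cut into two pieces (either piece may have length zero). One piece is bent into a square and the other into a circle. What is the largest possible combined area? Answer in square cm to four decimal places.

Let x be the length used for the square. Square side x/4; circle radius (146−x)/(2π).
A(x) = (x/4)² + π·((146−x)/(2π))² = x²/16 + (146−x)²/(4π) for 0 ≤ x ≤ 146. A'(x) = x/8 − (146−x)/(2π) = 0 gives x = 4·146/(π+4) ≈ 81.7745.
A'' > 0, so the interior critical point is a minimum; the maximum is at an endpoint. A(0) = 1696.2734 and A(146) = 1332.2500, so the largest area is 1696.2734.

1696.2734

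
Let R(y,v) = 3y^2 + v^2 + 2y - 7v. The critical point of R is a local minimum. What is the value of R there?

∂R/∂y = 6y + 2 = 0 and ∂R/∂v = 2v - 7 = 0, so (y, v) = (-1/3, 7/2).
The Hessian has R_{yy} = 6, R_{vv} = 2, R_{yv} = 0, giving D = 12 > 0 with R_{yy} > 0, so the point is a local minimum.
R(-1/3, 7/2) = -151/12.

-151/12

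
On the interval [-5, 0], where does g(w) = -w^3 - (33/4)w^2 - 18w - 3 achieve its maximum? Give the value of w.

-3/2

g'(w) = -3w^2 - (33/2)w - 18, which vanishes at w = -4 and w = -3/2.
Compare values at every candidate in [-5, 0]: g(-5) = 23/4,  g(-4) = 1,  g(-3/2) = 141/16,  g(0) = -3.
The maximum over the interval is 141/16, attained at w = -3/2.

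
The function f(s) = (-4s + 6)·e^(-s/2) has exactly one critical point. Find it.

7/2

f'(s) = (-4)·e^(-s/2) + (-4s + 6)·(-1/2)·e^(-s/2) = (2s - 7)·e^(-s/2). Since e^(-s/2) > 0, the only critical point is s = 7/2.
f''(7/2) has the same sign as 2 > 0, so this is a local minimum.
f(7/2) = (-8)·e^(-7/4) ≈ -1.3902.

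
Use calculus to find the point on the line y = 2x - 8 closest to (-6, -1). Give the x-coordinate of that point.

Minimize D(x)^2 = (x + 6)^2 + (2x - 7)^2.
d/dx[D^2] = 2(x + 6) + 2·2·(2x - 7) = 0 ⇒ x = 8/5.
Then y = -24/5 and the distance is √(361/5) ≈ 8.4971.

8/5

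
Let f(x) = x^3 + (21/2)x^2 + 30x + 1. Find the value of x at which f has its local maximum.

f'(x) = 3x^2 + 21x + 30. Setting f'(x) = 0 gives x ∈ {-5, -2}.
f''(x) = 6x + 21. f''(-5) = -9 < 0 ⇒ local maximum; f''(-2) = 9 > 0 ⇒ local minimum.
The local maximum is f(-5) = -23/2.

-5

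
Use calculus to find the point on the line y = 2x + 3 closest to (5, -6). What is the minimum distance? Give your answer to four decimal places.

Minimize D(x)^2 = (x - 5)^2 + (2x + 9)^2.
d/dx[D^2] = 2(x - 5) + 2·2·(2x + 9) = 0 ⇒ x = -13/5.
Then y = -11/5 and the distance is √(361/5) ≈ 8.4971.

8.4971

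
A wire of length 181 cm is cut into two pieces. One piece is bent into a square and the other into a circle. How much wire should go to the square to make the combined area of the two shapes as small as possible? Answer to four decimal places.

101.3779

Let x be the length used for the square. Square side x/4; circle radius (181−x)/(2π).
A(x) = (x/4)² + π·((181−x)/(2π))² = x²/16 + (181−x)²/(4π) for 0 ≤ x ≤ 181. A'(x) = x/8 − (181−x)/(2π) = 0 gives x = 4·181/(π+4) ≈ 101.3779.
A'' = 1/8 + 1/(2π) > 0, so this gives the minimum combined area; x ≈ 101.3779 cm to the square.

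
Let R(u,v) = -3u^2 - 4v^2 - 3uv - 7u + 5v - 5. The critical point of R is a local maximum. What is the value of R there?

181/39

∂R/∂u = -6u - 3v - 7 = 0 and ∂R/∂v = -3u - 8v + 5 = 0, so (u, v) = (-71/39, 17/13).
The Hessian has R_{uu} = -6, R_{vv} = -8, R_{uv} = -3, giving D = 39 > 0 with R_{uu} < 0, so the point is a local maximum.
R(-71/39, 17/13) = 181/39.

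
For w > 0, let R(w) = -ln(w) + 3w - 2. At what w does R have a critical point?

1/3

R'(w) = -1/w + 3 = 0 gives w = 1/3.
R''(w) = 1/w², which is positive for w > 0, so this is a local minimum.
R(1/3) = -1·ln(1/3) + 1 - 2 ≈ 0.0986.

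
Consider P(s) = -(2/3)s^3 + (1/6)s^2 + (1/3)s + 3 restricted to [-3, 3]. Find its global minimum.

-25/2

Differentiating, P'(s) = -2s^2 + (1/3)s + 1/3; which vanishes at s = -1/3 and s = 1/2.
Evaluating at the critical points and endpoints: P(-3) = 43/2,  P(-1/3) = 475/162,  P(1/2) = 25/8,  P(3) = -25/2.
So the minimum is P(3) = -25/2.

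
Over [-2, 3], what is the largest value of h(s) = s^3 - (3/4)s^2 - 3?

69/4

h'(s) = 3s^2 - (3/2)s, which vanishes at s = 0 and s = 1/2.
Evaluating at the critical points and endpoints: h(-2) = -14; h(0) = -3; h(1/2) = -49/16; h(3) = 69/4.
Hence the absolute maximum is 69/4 at s = 3.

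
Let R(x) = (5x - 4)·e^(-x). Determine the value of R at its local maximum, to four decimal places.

R'(x) = 5·e^(-x) + (5x - 4)·(-1)·e^(-x) = (-5x + 9)·e^(-x). Since e^(-x) > 0, the only critical point is x = 9/5.
R''(9/5) has the same sign as -5 < 0, so this is a local maximum.
R(9/5) = (5)·e^(-9/5) ≈ 0.8265.

0.8265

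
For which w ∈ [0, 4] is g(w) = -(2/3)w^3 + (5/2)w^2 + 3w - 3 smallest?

0

Differentiating, g'(w) = -2w^2 + 5w + 3; whose only zero in [0, 4] is w = 3.
Candidates: g(0) = -3,  g(3) = 21/2,  g(4) = 19/3.
The minimum over the interval is -3, attained at w = 0.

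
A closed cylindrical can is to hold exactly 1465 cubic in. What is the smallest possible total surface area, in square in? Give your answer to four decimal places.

714.0681

With radius r and height h, πr²h = 1465 so h = 1465/(πr²), and S(r) = 2πr² + 2πrh = 2πr² + 2·1465/r.
S'(r) = 4πr − 2·1465/r² = 0 ⇒ r³ = 1465/(2π), so r ≈ 6.1549 and h = 2r ≈ 12.3098.
S''(r) = 4π + 4·1465/r³ > 0, so this is the minimum; S ≈ 714.0681.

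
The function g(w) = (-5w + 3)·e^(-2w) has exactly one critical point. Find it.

Differentiating with the product rule gives g'(w) = (10w - 11)·e^(-2w). Since e^(-2w) > 0, the only critical point is w = 11/10.
g''(11/10) has the same sign as 10 > 0, so this is a local minimum.
g(11/10) = (-5/2)·e^(-11/5) ≈ -0.2770.

11/10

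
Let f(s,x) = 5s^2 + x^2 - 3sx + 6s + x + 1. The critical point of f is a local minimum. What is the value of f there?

∂f/∂s = 10s - 3x + 6 = 0 and ∂f/∂x = -3s + 2x + 1 = 0, so (s, x) = (-15/11, -28/11).
The Hessian has f_{ss} = 10, f_{xx} = 2, f_{sx} = -3, giving D = 11 > 0 with f_{ss} > 0, so the point is a local minimum.
f(-15/11, -28/11) = -48/11.

-48/11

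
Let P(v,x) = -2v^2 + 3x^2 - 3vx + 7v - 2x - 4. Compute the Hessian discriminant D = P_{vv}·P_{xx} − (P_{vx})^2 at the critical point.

-33

∂P/∂v = -4v - 3x + 7 = 0 and ∂P/∂x = -3v + 6x - 2 = 0, so (v, x) = (12/11, 29/33).
The Hessian has P_{vv} = -4, P_{xx} = 6, P_{vx} = -3, giving D = -33 < 0, so the point is a saddle point.
D = (-4)·(6) − (-3)^2 = -33.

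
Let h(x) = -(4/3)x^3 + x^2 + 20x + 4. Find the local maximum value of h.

473/12

h'(x) = -4x^2 + 2x + 20. Setting h'(x) = 0 gives x ∈ {-2, 5/2}.
h''(x) = -8x + 2. h''(-2) = 18 > 0 ⇒ local minimum; h''(5/2) = -18 < 0 ⇒ local maximum.
The local maximum is h(5/2) = 473/12.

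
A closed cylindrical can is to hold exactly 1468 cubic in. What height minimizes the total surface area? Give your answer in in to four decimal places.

12.3181

With radius r and height h, πr²h = 1468 so h = 1468/(πr²), and S(r) = 2πr² + 2πrh = 2πr² + 2·1468/r.
S'(r) = 4πr − 2·1468/r² = 0 ⇒ r³ = 1468/(2π), so r ≈ 6.1591 and h = 2r ≈ 12.3181.
S''(r) = 4π + 4·1468/r³ > 0, so this is the minimum; S ≈ 715.0426.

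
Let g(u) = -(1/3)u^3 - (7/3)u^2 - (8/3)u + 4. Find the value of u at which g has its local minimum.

g'(u) = -u^2 - (14/3)u - 8/3. Setting g'(u) = 0 gives u ∈ {-4, -2/3}.
Second-derivative test with g''(u) = -2u - 14/3: g''(-4) = 10/3 > 0 ⇒ local minimum; g''(-2/3) = -10/3 < 0 ⇒ local maximum.
The local minimum is g(-4) = -4/3.

-4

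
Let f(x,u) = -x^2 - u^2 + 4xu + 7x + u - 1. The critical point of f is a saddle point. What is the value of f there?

-15/2

∂f/∂x = -2x + 4u + 7 = 0 and ∂f/∂u = 4x - 2u + 1 = 0, so (x, u) = (-3/2, -5/2).
The Hessian has f_{xx} = -2, f_{uu} = -2, f_{xu} = 4, giving D = -12 < 0, so the point is a saddle point.
f(-3/2, -5/2) = -15/2.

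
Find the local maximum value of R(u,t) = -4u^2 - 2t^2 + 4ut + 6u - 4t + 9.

23/2

∂R/∂u = -8u + 4t + 6 = 0 and ∂R/∂t = 4u - 4t - 4 = 0, so (u, t) = (1/2, -1/2).
The Hessian has R_{uu} = -8, R_{tt} = -4, R_{ut} = 4, giving D = 16 > 0 with R_{uu} < 0, so the point is a local maximum.
R(1/2, -1/2) = 23/2.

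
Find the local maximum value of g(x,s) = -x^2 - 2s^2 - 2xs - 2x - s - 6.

∂g/∂x = -2x - 2s - 2 = 0 and ∂g/∂s = -2x - 4s - 1 = 0, so (x, s) = (-3/2, 1/2).
The Hessian has g_{xx} = -2, g_{ss} = -4, g_{xs} = -2, giving D = 4 > 0 with g_{xx} < 0, so the point is a local maximum.
g(-3/2, 1/2) = -19/4.

-19/4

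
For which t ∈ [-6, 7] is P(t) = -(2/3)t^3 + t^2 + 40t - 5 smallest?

P'(t) = -2t^2 + 2t + 40, which vanishes at t = -4 and t = 5.
Compare values at every candidate in [-6, 7]: P(-6) = -65,  P(-4) = -319/3,  P(5) = 410/3,  P(7) = 286/3.
The minimum over the interval is -319/3, attained at t = -4.

-4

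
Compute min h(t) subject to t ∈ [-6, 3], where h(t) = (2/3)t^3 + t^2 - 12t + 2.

Differentiating, h'(t) = 2t^2 + 2t - 12; which vanishes at t = -3 and t = 2.
Evaluating at the critical points and endpoints: h(-6) = -34; h(-3) = 29; h(2) = -38/3; h(3) = -7.
So the minimum is h(-6) = -34.

-34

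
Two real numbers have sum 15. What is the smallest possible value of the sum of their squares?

225/2

With a + b = 15, a^2 + b^2 = a^2 + (15 − a)^2.
The derivative 2a − 2(15 − a) = 4a − 30 vanishes at a = 15/2; second derivative 4 > 0, a minimum.
The minimum is 2·(15/2)^2 = 225/2.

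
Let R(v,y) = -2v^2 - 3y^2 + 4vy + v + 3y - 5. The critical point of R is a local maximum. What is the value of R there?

∂R/∂v = -4v + 4y + 1 = 0 and ∂R/∂y = 4v - 6y + 3 = 0, so (v, y) = (9/4, 2).
The Hessian has R_{vv} = -4, R_{yy} = -6, R_{vy} = 4, giving D = 8 > 0 with R_{vv} < 0, so the point is a local maximum.
R(9/4, 2) = -7/8.

-7/8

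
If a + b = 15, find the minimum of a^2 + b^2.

225/2

With a + b = 15, a^2 + b^2 = a^2 + (15 − a)^2.
The derivative 2a − 2(15 − a) = 4a − 30 vanishes at a = 15/2; second derivative 4 > 0, a minimum.
The minimum is 2·(15/2)^2 = 225/2.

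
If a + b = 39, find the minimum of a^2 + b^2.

With a + b = 39, a^2 + b^2 = a^2 + (39 − a)^2.
The derivative 2a − 2(39 − a) = 4a − 78 vanishes at a = 39/2; second derivative 4 > 0, a minimum.
The minimum is 2·(39/2)^2 = 1521/2.

1521/2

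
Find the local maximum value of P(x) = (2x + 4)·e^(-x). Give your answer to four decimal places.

P'(x) = 2·e^(-x) + (2x + 4)·(-1)·e^(-x) = (-2x - 2)·e^(-x). Since e^(-x) > 0, the only critical point is x = -1.
P''(-1) has the same sign as -2 < 0, so this is a local maximum.
P(-1) = (2)·e^(1) ≈ 5.4366.

5.4366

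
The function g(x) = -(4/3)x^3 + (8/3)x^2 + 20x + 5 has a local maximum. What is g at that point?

Critical points: g'(x) = -4x^2 + (16/3)x + 20 vanishes at x = -5/3, 3.
g''(x) = -8x + 16/3. g''(-5/3) = 56/3 > 0 ⇒ local minimum; g''(3) = -56/3 < 0 ⇒ local maximum.
So the local maximum value is g(3) = 53.

53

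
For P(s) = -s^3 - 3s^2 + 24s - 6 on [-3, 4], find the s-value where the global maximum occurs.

P'(s) = -3s^2 - 6s + 24, whose only zero in [-3, 4] is s = 2.
Compare values at every candidate in [-3, 4]: P(-3) = -78; P(2) = 22; P(4) = -22.
So the maximum is P(2) = 22.

2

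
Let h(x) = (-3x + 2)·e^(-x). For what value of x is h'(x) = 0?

5/3

By the product rule, h'(x) = (3x - 5)·e^(-x). Since e^(-x) > 0, the only critical point is x = 5/3.
h''(5/3) has the same sign as 3 > 0, so this is a local minimum.
h(5/3) = (-3)·e^(-5/3) ≈ -0.5666.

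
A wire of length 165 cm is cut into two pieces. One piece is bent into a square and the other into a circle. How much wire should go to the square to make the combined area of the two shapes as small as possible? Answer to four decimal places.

92.4164

Let x be the length used for the square. Square side x/4; circle radius (165−x)/(2π).
A(x) = (x/4)² + π·((165−x)/(2π))² = x²/16 + (165−x)²/(4π) for 0 ≤ x ≤ 165. A'(x) = x/8 − (165−x)/(2π) = 0 gives x = 4·165/(π+4) ≈ 92.4164.
A'' = 1/8 + 1/(2π) > 0, so this gives the minimum combined area; x ≈ 92.4164 cm to the square.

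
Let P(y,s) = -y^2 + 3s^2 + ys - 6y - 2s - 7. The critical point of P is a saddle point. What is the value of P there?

1/13

∂P/∂y = -2y + s - 6 = 0 and ∂P/∂s = y + 6s - 2 = 0, so (y, s) = (-34/13, 10/13).
The Hessian has P_{yy} = -2, P_{ss} = 6, P_{ys} = 1, giving D = -13 < 0, so the point is a saddle point.
P(-34/13, 10/13) = 1/13.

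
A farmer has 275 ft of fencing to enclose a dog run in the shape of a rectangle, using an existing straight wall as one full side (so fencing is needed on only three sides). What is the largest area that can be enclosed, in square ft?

75625/8

Let the sides perpendicular to the wall have length x and the parallel side y, so 2x + y = 275 and the area is A = xy = x(275 − 2x).
A'(x) = 275 − 4x = 0 gives x = 275/4, and A''(x) = −4 < 0 confirms a maximum.
Then y = 275 − 2·275/4 = 275/2 and A = 75625/8.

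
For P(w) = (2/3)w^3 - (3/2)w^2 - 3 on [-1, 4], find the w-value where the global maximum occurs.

4

P'(w) = 2w^2 - 3w, which vanishes at w = 0 and w = 3/2.
Candidates: P(-1) = -31/6; P(0) = -3; P(3/2) = -33/8; P(4) = 47/3.
So the maximum is P(4) = 47/3.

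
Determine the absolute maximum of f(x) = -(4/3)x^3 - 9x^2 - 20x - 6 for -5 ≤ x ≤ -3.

107/3

f'(x) = -4x^2 - 18x - 20, which has no zeros in [-5, -3].
Candidates: f(-5) = 107/3; f(-3) = 9.
So the maximum is f(-5) = 107/3.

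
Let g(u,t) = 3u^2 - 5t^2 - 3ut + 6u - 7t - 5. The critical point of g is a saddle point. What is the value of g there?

-168/23

∂g/∂u = 6u - 3t + 6 = 0 and ∂g/∂t = -3u - 10t - 7 = 0, so (u, t) = (-27/23, -8/23).
The Hessian has g_{uu} = 6, g_{tt} = -10, g_{ut} = -3, giving D = -69 < 0, so the point is a saddle point.
g(-27/23, -8/23) = -168/23.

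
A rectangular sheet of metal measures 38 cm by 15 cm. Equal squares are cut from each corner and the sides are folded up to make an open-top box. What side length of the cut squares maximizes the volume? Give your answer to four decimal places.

With cut size x, the volume is V(x) = x(38 − 2x)(15 − 2x) for 0 < x < 7.5.
V'(x) = 12x^2 − 212x + 570. Setting V'(x) = 0 gives x ≈ 3.3081 (the root in (0, 7.5)).
V''(x) = 24x − 212 is negative there, so this is the maximum; V ≈ 870.4124.

3.3081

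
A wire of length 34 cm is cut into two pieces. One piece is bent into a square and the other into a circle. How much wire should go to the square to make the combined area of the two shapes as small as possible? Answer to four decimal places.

19.0434

Let x be the length used for the square. Square side x/4; circle radius (34−x)/(2π).
A(x) = (x/4)² + π·((34−x)/(2π))² = x²/16 + (34−x)²/(4π) for 0 ≤ x ≤ 34. A'(x) = x/8 − (34−x)/(2π) = 0 gives x = 4·34/(π+4) ≈ 19.0434.
A'' = 1/8 + 1/(2π) > 0, so this gives the minimum combined area; x ≈ 19.0434 cm to the square.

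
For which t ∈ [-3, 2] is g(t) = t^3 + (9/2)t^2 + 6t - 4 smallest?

-3

Differentiating, g'(t) = 3t^2 + 9t + 6; which vanishes at t = -2 and t = -1.
Evaluating at the critical points and endpoints: g(-3) = -17/2; g(-2) = -6; g(-1) = -13/2; g(2) = 34.
So the minimum is g(-3) = -17/2.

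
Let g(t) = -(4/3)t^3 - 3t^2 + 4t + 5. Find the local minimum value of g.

-13/3

g'(t) = -4t^2 - 6t + 4 = 0 at t = -2, 1/2.
Since g''(t) = -8t - 6, we get g''(-2) = 10 > 0 ⇒ local minimum; g''(1/2) = -10 < 0 ⇒ local maximum.
The local minimum is g(-2) = -13/3.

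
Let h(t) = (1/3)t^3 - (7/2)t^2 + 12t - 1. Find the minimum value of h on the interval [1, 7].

The derivative is t^2 - 7t + 12, which vanishes at t = 3 and t = 4.
Compare values at every candidate in [1, 7]: h(1) = 47/6, h(3) = 25/2, h(4) = 37/3, h(7) = 155/6.
Hence the absolute minimum is 47/6 at t = 1.

47/6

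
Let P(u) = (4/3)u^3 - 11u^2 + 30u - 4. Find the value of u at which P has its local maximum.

5/2

Critical points: P'(u) = 4u^2 - 22u + 30 vanishes at u = 5/2, 3.
Second-derivative test with P''(u) = 8u - 22: P''(5/2) = -2 < 0 ⇒ local maximum; P''(3) = 2 > 0 ⇒ local minimum.
The local maximum is P(5/2) = 277/12.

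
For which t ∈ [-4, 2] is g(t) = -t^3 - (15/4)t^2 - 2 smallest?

2

g'(t) = -3t^2 - (15/2)t, which vanishes at t = -5/2 and t = 0.
Evaluating at the critical points and endpoints: g(-4) = 2; g(-5/2) = -157/16; g(0) = -2; g(2) = -25.
The minimum over the interval is -25, attained at t = 2.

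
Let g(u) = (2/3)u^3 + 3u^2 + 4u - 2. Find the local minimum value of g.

Critical points: g'(u) = 2u^2 + 6u + 4 vanishes at u = -2, -1.
g''(u) = 4u + 6. g''(-2) = -2 < 0 ⇒ local maximum; g''(-1) = 2 > 0 ⇒ local minimum.
Thus g has its local minimum at u = -1, with value -11/3.

-11/3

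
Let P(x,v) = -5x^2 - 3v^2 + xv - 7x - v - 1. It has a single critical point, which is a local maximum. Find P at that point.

100/59

∂P/∂x = -10x + v - 7 = 0 and ∂P/∂v = x - 6v - 1 = 0, so (x, v) = (-43/59, -17/59).
The Hessian has P_{xx} = -10, P_{vv} = -6, P_{xv} = 1, giving D = 59 > 0 with P_{xx} < 0, so the point is a local maximum.
P(-43/59, -17/59) = 100/59.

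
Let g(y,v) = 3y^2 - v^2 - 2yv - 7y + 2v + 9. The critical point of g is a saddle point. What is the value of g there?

∂g/∂y = 6y - 2v - 7 = 0 and ∂g/∂v = -2y - 2v + 2 = 0, so (y, v) = (9/8, -1/8).
The Hessian has g_{yy} = 6, g_{vv} = -2, g_{yv} = -2, giving D = -16 < 0, so the point is a saddle point.
g(9/8, -1/8) = 79/16.

79/16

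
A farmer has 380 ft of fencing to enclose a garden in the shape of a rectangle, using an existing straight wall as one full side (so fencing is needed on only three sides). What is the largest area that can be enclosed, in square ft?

18050

Let the sides perpendicular to the wall have length x and the parallel side y, so 2x + y = 380 and the area is A = xy = x(380 − 2x).
A'(x) = 380 − 4x = 0 gives x = 95, and A''(x) = −4 < 0 confirms a maximum.
Then y = 380 − 2·95 = 190 and A = 18050.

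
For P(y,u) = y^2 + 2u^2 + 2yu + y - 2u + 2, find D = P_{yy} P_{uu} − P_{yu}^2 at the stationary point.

∂P/∂y = 2y + 2u + 1 = 0 and ∂P/∂u = 2y + 4u - 2 = 0, so (y, u) = (-2, 3/2).
The Hessian has P_{yy} = 2, P_{uu} = 4, P_{yu} = 2, giving D = 4 > 0 with P_{yy} > 0, so the point is a local minimum.
D = (2)·(4) − (2)^2 = 4.

4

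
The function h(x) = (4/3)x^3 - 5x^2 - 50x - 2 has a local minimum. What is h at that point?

h'(x) = 4x^2 - 10x - 50. Setting h'(x) = 0 gives x ∈ {-5/2, 5}.
h''(x) = 8x - 10. h''(-5/2) = -30 < 0 ⇒ local maximum; h''(5) = 30 > 0 ⇒ local minimum.
Thus h has its local minimum at x = 5, with value -631/3.

-631/3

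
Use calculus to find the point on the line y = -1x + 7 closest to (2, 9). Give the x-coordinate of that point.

0

Minimize D(x)^2 = (x - 2)^2 + (-x - 2)^2.
d/dx[D^2] = 2(x - 2) + 2·(-1)·(-x - 2) = 0 ⇒ x = 0.
Then y = 7 and the distance is √(8) ≈ 2.8284.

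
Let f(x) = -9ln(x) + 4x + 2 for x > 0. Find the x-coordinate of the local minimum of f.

9/4

f'(x) = -9/x + 4 = 0 gives x = 9/4.
f''(x) = 9/x², which is positive for x > 0, so this is a local minimum.
f(9/4) = -9·ln(9/4) + 9 + 2 ≈ 3.7016.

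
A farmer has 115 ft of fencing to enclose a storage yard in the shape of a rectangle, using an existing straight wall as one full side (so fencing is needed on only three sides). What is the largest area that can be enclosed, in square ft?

Let the sides perpendicular to the wall have length x and the parallel side y, so 2x + y = 115 and the area is A = xy = x(115 − 2x).
A'(x) = 115 − 4x = 0 gives x = 115/4, and A''(x) = −4 < 0 confirms a maximum.
Then y = 115 − 2·115/4 = 115/2 and A = 13225/8.

13225/8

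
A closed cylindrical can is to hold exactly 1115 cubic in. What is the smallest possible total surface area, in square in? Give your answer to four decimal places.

With radius r and height h, πr²h = 1115 so h = 1115/(πr²), and S(r) = 2πr² + 2πrh = 2πr² + 2·1115/r.
S'(r) = 4πr − 2·1115/r² = 0 ⇒ r³ = 1115/(2π), so r ≈ 5.6195 and h = 2r ≈ 11.2390.
S''(r) = 4π + 4·1115/r³ > 0, so this is the minimum; S ≈ 595.2478.

595.2478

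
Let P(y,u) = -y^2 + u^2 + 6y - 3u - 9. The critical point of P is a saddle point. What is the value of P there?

-9/4

∂P/∂y = -2y + 6 = 0 and ∂P/∂u = 2u - 3 = 0, so (y, u) = (3, 3/2).
The Hessian has P_{yy} = -2, P_{uu} = 2, P_{yu} = 0, giving D = -4 < 0, so the point is a saddle point.
P(3, 3/2) = -9/4.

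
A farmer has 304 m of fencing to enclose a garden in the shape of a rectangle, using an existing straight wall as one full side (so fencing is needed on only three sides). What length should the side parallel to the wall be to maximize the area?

152

Let the sides perpendicular to the wall have length x and the parallel side y, so 2x + y = 304 and the area is A = xy = x(304 − 2x).
A'(x) = 304 − 4x = 0 gives x = 76, and A''(x) = −4 < 0 confirms a maximum.
Then y = 304 − 2·76 = 152 and A = 11552.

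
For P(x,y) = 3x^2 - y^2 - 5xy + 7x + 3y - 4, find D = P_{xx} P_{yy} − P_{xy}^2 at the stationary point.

∂P/∂x = 6x - 5y + 7 = 0 and ∂P/∂y = -5x - 2y + 3 = 0, so (x, y) = (1/37, 53/37).
The Hessian has P_{xx} = 6, P_{yy} = -2, P_{xy} = -5, giving D = -37 < 0, so the point is a saddle point.
D = (6)·(-2) − (-5)^2 = -37.

-37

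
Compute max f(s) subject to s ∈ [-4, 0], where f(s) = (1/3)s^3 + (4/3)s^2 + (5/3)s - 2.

The derivative is s^2 + (8/3)s + 5/3, which vanishes at s = -5/3 and s = -1.
Compare values at every candidate in [-4, 0]: f(-4) = -26/3, f(-5/3) = -212/81, f(-1) = -8/3, f(0) = -2.
So the maximum is f(0) = -2.

-2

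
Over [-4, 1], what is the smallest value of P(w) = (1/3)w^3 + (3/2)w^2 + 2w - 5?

-31/3

Differentiating, P'(w) = w^2 + 3w + 2; which vanishes at w = -2 and w = -1.
Evaluating at the critical points and endpoints: P(-4) = -31/3,  P(-2) = -17/3,  P(-1) = -35/6,  P(1) = -7/6.
So the minimum is P(-4) = -31/3.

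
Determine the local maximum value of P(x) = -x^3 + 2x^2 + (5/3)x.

100/27

Critical points: P'(x) = -3x^2 + 4x + 5/3 vanishes at x = -1/3, 5/3.
P''(x) = -6x + 4. P''(-1/3) = 6 > 0 ⇒ local minimum; P''(5/3) = -6 < 0 ⇒ local maximum.
Thus P has its local maximum at x = 5/3, with value 100/27.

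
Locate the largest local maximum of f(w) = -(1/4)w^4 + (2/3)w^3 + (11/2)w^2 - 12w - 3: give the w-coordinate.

-3

f'(w) = -w^3 + 2w^2 + 11w - 12. Setting f'(w) = 0 gives w ∈ {-3, 1, 4}.
Since f''(w) = -3w^2 + 4w + 11, we get f''(-3) = -28 < 0 ⇒ local maximum; f''(1) = 12 > 0 ⇒ local minimum; f''(4) = -21 < 0 ⇒ local maximum.
The largest local maximum is f(-3) = 177/4.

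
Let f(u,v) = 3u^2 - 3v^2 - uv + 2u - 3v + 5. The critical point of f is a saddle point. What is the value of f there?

194/37

∂f/∂u = 6u - v + 2 = 0 and ∂f/∂v = -u - 6v - 3 = 0, so (u, v) = (-15/37, -16/37).
The Hessian has f_{uu} = 6, f_{vv} = -6, f_{uv} = -1, giving D = -37 < 0, so the point is a saddle point.
f(-15/37, -16/37) = 194/37.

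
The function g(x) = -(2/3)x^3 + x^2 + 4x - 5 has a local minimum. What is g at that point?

Critical points: g'(x) = -2x^2 + 2x + 4 vanishes at x = -1, 2.
Since g''(x) = -4x + 2, we get g''(-1) = 6 > 0 ⇒ local minimum; g''(2) = -6 < 0 ⇒ local maximum.
The local minimum is g(-1) = -22/3.

-22/3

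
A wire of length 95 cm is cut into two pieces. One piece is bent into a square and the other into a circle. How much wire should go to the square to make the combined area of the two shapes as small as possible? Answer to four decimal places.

53.2094

Let x be the length used for the square. Square side x/4; circle radius (95−x)/(2π).
A(x) = (x/4)² + π·((95−x)/(2π))² = x²/16 + (95−x)²/(4π) for 0 ≤ x ≤ 95. A'(x) = x/8 − (95−x)/(2π) = 0 gives x = 4·95/(π+4) ≈ 53.2094.
A'' = 1/8 + 1/(2π) > 0, so this gives the minimum combined area; x ≈ 53.2094 cm to the square.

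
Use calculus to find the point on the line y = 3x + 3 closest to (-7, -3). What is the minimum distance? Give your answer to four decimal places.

4.7434

Minimize D(x)^2 = (x + 7)^2 + (3x + 6)^2.
d/dx[D^2] = 2(x + 7) + 2·3·(3x + 6) = 0 ⇒ x = -5/2.
Then y = -9/2 and the distance is √(45/2) ≈ 4.7434.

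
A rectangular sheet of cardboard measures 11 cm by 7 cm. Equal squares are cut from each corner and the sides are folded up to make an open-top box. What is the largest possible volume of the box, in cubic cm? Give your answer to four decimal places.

With cut size x, the volume is V(x) = x(11 − 2x)(7 − 2x) for 0 < x < 3.5.
V'(x) = 12x^2 − 72x + 77. Setting V'(x) = 0 gives x ≈ 1.3927 (the root in (0, 3.5)).
V''(x) = 24x − 72 is negative there, so this is the maximum; V ≈ 48.2170.

48.2170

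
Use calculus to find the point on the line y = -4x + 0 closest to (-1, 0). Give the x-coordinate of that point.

Minimize D(x)^2 = (x + 1)^2 + (-4x)^2.
d/dx[D^2] = 2(x + 1) + 2·(-4)·(-4x) = 0 ⇒ x = -1/17.
Then y = 4/17 and the distance is √(16/17) ≈ 0.9701.

-1/17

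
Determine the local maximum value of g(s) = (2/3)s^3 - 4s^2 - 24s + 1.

83/3

g'(s) = 2s^2 - 8s - 24. Setting g'(s) = 0 gives s ∈ {-2, 6}.
g''(s) = 4s - 8. g''(-2) = -16 < 0 ⇒ local maximum; g''(6) = 16 > 0 ⇒ local minimum.
So the local maximum value is g(-2) = 83/3.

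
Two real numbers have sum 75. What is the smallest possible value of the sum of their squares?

With a + b = 75, a^2 + b^2 = a^2 + (75 − a)^2.
The derivative 2a − 2(75 − a) = 4a − 150 vanishes at a = 75/2; second derivative 4 > 0, a minimum.
The minimum is 2·(75/2)^2 = 5625/2.

5625/2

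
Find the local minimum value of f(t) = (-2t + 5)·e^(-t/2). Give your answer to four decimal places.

-0.4216

By the product rule, f'(t) = (t - 9/2)·e^(-t/2). Since e^(-t/2) > 0, the only critical point is t = 9/2.
f''(9/2) has the same sign as 1 > 0, so this is a local minimum.
f(9/2) = (-4)·e^(-9/4) ≈ -0.4216.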